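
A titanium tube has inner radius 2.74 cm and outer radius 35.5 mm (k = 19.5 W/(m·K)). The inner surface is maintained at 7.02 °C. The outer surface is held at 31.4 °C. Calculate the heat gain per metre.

Q' = 2πk·ΔT/ln(r₂/r₁) = 2π × 19.5 × 24.38 / ln(0.0355/0.0274) = 11500 W/m

Q' = 11.5 kW/m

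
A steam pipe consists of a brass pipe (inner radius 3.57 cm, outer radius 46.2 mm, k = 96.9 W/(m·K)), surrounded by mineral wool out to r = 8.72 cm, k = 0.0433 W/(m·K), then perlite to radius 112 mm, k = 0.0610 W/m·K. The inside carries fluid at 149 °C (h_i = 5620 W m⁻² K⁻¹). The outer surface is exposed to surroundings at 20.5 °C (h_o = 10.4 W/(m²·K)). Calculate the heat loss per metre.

Q' = 41.1 W/m

Treat each layer as a resistance in series:
  R'_conv,in = 1/(2πr h) = 1/(2π·0.0357·5620) = 7.933×10^-4 m·K/W
  R'_brass = ln(0.0462/0.0357)/(2πk) = 0.2578/(2π·96.9) = 4.235×10^-4 m·K/W
  R'_mineral wool = ln(0.0872/0.0462)/(2πk) = 0.6352/(2π·0.0433) = 2.335 m·K/W
  R'_perlite = ln(0.112/0.0872)/(2πk) = 0.2503/(2π·0.0610) = 0.6530 m·K/W
  R'_conv,out = 1/(2πr h) = 1/(2π·0.112·10.4) = 0.1366 m·K/W
ΣR = 7.933×10^-4 + 4.235×10^-4 + 2.335 + 0.6530 + 0.1366 = 3.126 m·K/W
Q' = ΔT/ΣR = (149 °C − 20.5 °C)/3.126 = 41.1 W/m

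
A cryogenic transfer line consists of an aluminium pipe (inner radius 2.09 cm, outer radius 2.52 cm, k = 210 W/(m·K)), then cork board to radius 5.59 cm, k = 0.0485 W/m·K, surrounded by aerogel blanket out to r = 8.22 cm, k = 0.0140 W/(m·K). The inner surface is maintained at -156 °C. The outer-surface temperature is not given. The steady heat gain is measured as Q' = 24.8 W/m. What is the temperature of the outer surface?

T_out = 17.6 °C

Sum the resistances:
  R'_aluminium = ln(0.0252/0.0209)/(2πk) = 0.1871/(2π·210) = 1.418×10^-4 m·K/W
  R'_cork board = ln(0.0559/0.0252)/(2πk) = 0.7967/(2π·0.0485) = 2.614 m·K/W
  R'_aerogel blanket = ln(0.0822/0.0559)/(2πk) = 0.3856/(2π·0.0140) = 4.383 m·K/W
ΣR = 6.998 m·K/W
ΔT = Q'·ΣR = 24.8 × 6.998 = 173.6 K
Heat flows inward, so T_out = T_in + ΔT = -156 + 173.6 = 17.6 °C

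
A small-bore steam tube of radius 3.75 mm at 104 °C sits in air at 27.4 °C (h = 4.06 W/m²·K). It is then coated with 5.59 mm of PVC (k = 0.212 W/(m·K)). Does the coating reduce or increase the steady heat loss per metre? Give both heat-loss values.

Critical radius for a cylinder: r_cr = k/h = 0.0522 m = 5.22 cm.
Outer radius after coating: r₂ = 0.00375 + 0.00559 = 0.00934 m.
Since r₁ < r_cr and r₂ ≤ r_cr, the coating moves toward the maximum at r_cr — heat loss rises.
Bare: R = 1/(2πr₁h) = 10.45 m·K/W; Q = 76.6/10.45 = 7.33 W/m.
Coated: R = R_cond + R_conv = 4.882 m·K/W; Q = 76.6/4.882 = 15.7 W/m.

increases: 7.33 → 15.7 W/m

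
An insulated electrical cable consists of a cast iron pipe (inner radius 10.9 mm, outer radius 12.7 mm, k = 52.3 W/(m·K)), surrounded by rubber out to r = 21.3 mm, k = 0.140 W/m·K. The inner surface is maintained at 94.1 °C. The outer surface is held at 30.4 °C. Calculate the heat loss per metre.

Q' = 108 W/m

Series thermal resistances, inner to outer:
  R'_cast iron = ln(0.0127/0.0109)/(2πk) = 0.1528/(2π·52.3) = 4.651×10^-4 m·K/W
  R'_rubber = ln(0.0213/0.0127)/(2πk) = 0.5171/(2π·0.140) = 0.5879 m·K/W
ΣR = 4.651×10^-4 + 0.5879 = 0.5884 m·K/W
Q' = ΔT/ΣR = (94.1 °C − 30.4 °C)/0.5884 = 108 W/m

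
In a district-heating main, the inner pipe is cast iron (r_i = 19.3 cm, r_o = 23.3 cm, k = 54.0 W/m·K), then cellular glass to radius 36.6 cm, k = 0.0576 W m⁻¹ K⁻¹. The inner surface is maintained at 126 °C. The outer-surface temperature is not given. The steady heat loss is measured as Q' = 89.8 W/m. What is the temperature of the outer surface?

Series resistances:
  R'_cast iron = ln(0.233/0.193)/(2πk) = 0.1883/(2π·54.0) = 5.551×10^-4 m·K/W
  R'_cellular glass = ln(0.366/0.233)/(2πk) = 0.4516/(2π·0.0576) = 1.248 m·K/W
ΣR = 1.248 m·K/W
ΔT = Q'·ΣR = 89.8 × 1.248 = 112.1 K
Heat flows outward, so T_out = T_in − ΔT = 126 − 112.1 = 13.9 °C

T_out = 13.9 °C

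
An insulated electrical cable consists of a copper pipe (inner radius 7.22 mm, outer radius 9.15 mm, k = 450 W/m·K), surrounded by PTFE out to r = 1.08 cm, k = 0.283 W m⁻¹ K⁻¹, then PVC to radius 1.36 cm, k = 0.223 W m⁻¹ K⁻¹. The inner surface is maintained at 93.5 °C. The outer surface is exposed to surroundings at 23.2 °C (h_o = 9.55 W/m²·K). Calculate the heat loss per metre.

Resistance network (inner→outer):
  R'_copper = ln(0.00915/0.00722)/(2πk) = 0.2369/(2π·450) = 8.379×10^-5 m·K/W
  R'_PTFE = ln(0.0108/0.00915)/(2πk) = 0.1658/(2π·0.283) = 0.09324 m·K/W
  R'_PVC = ln(0.0136/0.0108)/(2πk) = 0.2305/(2π·0.223) = 0.1645 m·K/W
  R'_conv,out = 1/(2πr h) = 1/(2π·0.0136·9.55) = 1.225 m·K/W
ΣR = 8.379×10^-5 + 0.09324 + 0.1645 + 1.225 = 1.483 m·K/W
Q' = ΔT/ΣR = (93.5 °C − 23.2 °C)/1.483 = 47.4 W/m

Q' = 47.4 W/m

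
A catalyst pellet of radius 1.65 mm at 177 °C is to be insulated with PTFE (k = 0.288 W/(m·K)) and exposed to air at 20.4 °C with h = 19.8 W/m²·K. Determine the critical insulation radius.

r_cr = 2.91 cm

For a sphere, r_cr = 2k_ins/h = 2·0.288/19.8 = 0.0291 m = 2.91 cm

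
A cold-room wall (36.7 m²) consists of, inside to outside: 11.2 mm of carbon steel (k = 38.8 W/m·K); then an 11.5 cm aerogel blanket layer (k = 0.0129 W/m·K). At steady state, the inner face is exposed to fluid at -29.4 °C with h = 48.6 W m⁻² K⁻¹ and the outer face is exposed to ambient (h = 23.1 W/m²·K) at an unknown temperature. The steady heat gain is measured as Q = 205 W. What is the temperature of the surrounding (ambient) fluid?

Sum the resistances:
  R_conv,in = 1/(hA) = 1/(48.6·36.7) = 5.607×10^-4 K/W
  R_carbon steel = L/(kA) = 0.0112/(38.8·36.7) = 7.865×10^-6 K/W
  R_aerogel blanket = L/(kA) = 0.115/(0.0129·36.7) = 0.2429 K/W
  R_conv,out = 1/(hA) = 1/(23.1·36.7) = 0.001180 K/W
ΣR = 0.2447 K/W
ΔT = Q·ΣR = 205 × 0.2447 = 50.16 K
Heat flows inward, so T_out = T_in + ΔT = -29.4 + 50.16 = 20.8 °C

T_out = 20.8 °C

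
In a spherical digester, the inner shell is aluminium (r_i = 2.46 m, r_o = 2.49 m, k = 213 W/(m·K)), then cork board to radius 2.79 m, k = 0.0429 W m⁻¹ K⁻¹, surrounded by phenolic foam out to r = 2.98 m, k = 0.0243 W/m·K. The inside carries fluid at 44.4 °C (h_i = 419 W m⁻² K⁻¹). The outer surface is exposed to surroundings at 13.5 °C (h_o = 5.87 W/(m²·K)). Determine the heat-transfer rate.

Q = 197 W

Treat each layer as a resistance in series:
  R_conv,in = 1/(4πr²h) = 1/(4π·2.46²·419) = 3.138×10^-5 K/W
  R_aluminium = (1/2.46 − 1/2.49)/(4πk) = 0.004898/(4π·213) = 1.830×10^-6 K/W
  R_cork board = (1/2.49 − 1/2.79)/(4πk) = 0.04318/(4π·0.0429) = 0.08010 K/W
  R_phenolic foam = (1/2.79 − 1/2.98)/(4πk) = 0.02285/(4π·0.0243) = 0.07484 K/W
  R_conv,out = 1/(4πr²h) = 1/(4π·2.98²·5.87) = 0.001527 K/W
ΣR = 3.138×10^-5 + 1.830×10^-6 + 0.08010 + 0.07484 + 0.001527 = 0.1565 K/W
Q = ΔT/ΣR = (44.4 °C − 13.5 °C)/0.1565 = 197 W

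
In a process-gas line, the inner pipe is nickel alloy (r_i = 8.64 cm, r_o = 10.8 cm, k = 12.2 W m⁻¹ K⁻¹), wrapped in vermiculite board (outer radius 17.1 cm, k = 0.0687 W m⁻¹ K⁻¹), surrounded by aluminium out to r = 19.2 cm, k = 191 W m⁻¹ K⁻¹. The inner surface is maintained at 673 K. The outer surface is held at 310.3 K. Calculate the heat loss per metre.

Q' = 340 W/m

Resistance network (inner→outer):
  R'_nickel alloy = ln(0.108/0.0864)/(2πk) = 0.2231/(2π·12.2) = 0.002911 m·K/W
  R'_vermiculite board = ln(0.171/0.108)/(2πk) = 0.4595/(2π·0.0687) = 1.065 m·K/W
  R'_aluminium = ln(0.192/0.171)/(2πk) = 0.1158/(2π·191) = 9.652×10^-5 m·K/W
ΣR = 0.002911 + 1.065 + 9.652×10^-5 = 1.068 m·K/W
Q' = ΔT/ΣR = (673 K − 310.3 K)/1.068 = 340 W/m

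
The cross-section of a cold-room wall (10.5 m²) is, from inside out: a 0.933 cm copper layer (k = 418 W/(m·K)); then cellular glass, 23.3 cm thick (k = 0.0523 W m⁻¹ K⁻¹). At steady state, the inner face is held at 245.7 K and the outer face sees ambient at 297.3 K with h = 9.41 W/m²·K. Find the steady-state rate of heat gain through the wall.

Q = 119 W

Resistance network (inner→outer):
  R_copper = L/(kA) = 0.00933/(418·10.5) = 2.126×10^-6 K/W
  R_cellular glass = L/(kA) = 0.233/(0.0523·10.5) = 0.4243 K/W
  R_conv,out = 1/(hA) = 1/(9.41·10.5) = 0.01012 K/W
ΣR = 2.126×10^-6 + 0.4243 + 0.01012 = 0.4344 K/W
Q = ΔT/ΣR = (245.7 K − 297.3 K)/0.4344 = -119 W
(Negative Q ⇒ heat flows inward; heat gain = 119 W.)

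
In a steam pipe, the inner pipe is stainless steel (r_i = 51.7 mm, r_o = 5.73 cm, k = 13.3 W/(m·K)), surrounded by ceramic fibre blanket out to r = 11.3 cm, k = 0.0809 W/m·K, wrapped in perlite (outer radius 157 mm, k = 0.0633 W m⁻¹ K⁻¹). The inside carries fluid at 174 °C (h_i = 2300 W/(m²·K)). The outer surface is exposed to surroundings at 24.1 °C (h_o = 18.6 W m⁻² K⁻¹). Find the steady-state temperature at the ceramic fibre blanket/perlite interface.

Resistance network (inner→outer):
  R'_conv,in = 1/(2πr h) = 1/(2π·0.0517·2300) = 0.001338 m·K/W
  R'_stainless steel = ln(0.0573/0.0517)/(2πk) = 0.1028/(2π·13.3) = 0.001231 m·K/W
  R'_ceramic fibre blanket = ln(0.113/0.0573)/(2πk) = 0.6791/(2π·0.0809) = 1.336 m·K/W
  R'_perlite = ln(0.157/0.113)/(2πk) = 0.3289/(2π·0.0633) = 0.8268 m·K/W
  R'_conv,out = 1/(2πr h) = 1/(2π·0.157·18.6) = 0.05450 m·K/W
ΣR = 0.001338 + 0.001231 + 1.336 + 0.8268 + 0.05450 = 2.220 m·K/W
Q' = ΔT/ΣR = (174 °C − 24.1 °C)/2.220 = 67.52 W/m
From the inner boundary to the ceramic fibre blanket/perlite interface, ΣR_partial = 1.339 m·K/W.
T_interface = T_in − Q'·ΣR_partial = 174 °C − (67.52)(1.339) = 83.6 °C

T = 83.6 °C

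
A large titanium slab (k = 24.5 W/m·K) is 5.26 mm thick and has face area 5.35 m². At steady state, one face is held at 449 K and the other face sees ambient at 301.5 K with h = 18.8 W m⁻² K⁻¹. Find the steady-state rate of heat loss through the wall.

Resistance network (inner→outer):
  R_titanium = L/(kA) = 0.00526/(24.5·5.35) = 4.013×10^-5 K/W
  R_conv,out = 1/(hA) = 1/(18.8·5.35) = 0.009942 K/W
ΣR = 4.013×10^-5 + 0.009942 = 0.009982 K/W
Q = ΔT/ΣR = (449 K − 301.5 K)/0.009982 = 14800 W

Q = 14.8 kW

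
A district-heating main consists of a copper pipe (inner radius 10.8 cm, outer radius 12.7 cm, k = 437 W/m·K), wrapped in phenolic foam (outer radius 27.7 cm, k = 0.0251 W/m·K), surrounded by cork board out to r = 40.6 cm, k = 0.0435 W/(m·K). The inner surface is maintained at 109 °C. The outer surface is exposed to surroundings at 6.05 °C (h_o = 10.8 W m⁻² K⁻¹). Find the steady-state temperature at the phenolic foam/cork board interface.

Resistance network (inner→outer):
  R'_copper = ln(0.127/0.108)/(2πk) = 0.1621/(2π·437) = 5.902×10^-5 m·K/W
  R'_phenolic foam = ln(0.277/0.127)/(2πk) = 0.7798/(2π·0.0251) = 4.945 m·K/W
  R'_cork board = ln(0.406/0.277)/(2πk) = 0.3823/(2π·0.0435) = 1.399 m·K/W
  R'_conv,out = 1/(2πr h) = 1/(2π·0.406·10.8) = 0.03630 m·K/W
ΣR = 5.902×10^-5 + 4.945 + 1.399 + 0.03630 = 6.380 m·K/W
Q' = ΔT/ΣR = (109 °C − 6.05 °C)/6.380 = 16.14 W/m
From the inner boundary to the phenolic foam/cork board interface, ΣR_partial = 4.945 m·K/W.
T_interface = T_in − Q'·ΣR_partial = 109 °C − (16.14)(4.945) = 29.2 °C

T = 29.2 °C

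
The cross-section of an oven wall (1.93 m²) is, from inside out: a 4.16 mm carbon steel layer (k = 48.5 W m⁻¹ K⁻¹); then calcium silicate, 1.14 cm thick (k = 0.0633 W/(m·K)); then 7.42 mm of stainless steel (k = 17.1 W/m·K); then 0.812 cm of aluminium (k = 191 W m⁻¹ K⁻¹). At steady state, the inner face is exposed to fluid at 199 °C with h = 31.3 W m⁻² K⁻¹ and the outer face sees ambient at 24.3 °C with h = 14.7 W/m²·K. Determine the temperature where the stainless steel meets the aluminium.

Treat each layer as a resistance in series:
  R_conv,in = 1/(hA) = 1/(31.3·1.93) = 0.01655 K/W
  R_carbon steel = L/(kA) = 0.00416/(48.5·1.93) = 4.444×10^-5 K/W
  R_calcium silicate = L/(kA) = 0.0114/(0.0633·1.93) = 0.09331 K/W
  R_stainless steel = L/(kA) = 0.00742/(17.1·1.93) = 2.248×10^-4 K/W
  R_aluminium = L/(kA) = 0.00812/(191·1.93) = 2.203×10^-5 K/W
  R_conv,out = 1/(hA) = 1/(14.7·1.93) = 0.03525 K/W
ΣR = 0.01655 + 4.444×10^-5 + 0.09331 + 2.248×10^-4 + 2.203×10^-5 + 0.03525 = 0.1454 K/W
Q = ΔT/ΣR = (199 °C − 24.3 °C)/0.1454 = 1202 W
From the inner boundary to the stainless steel/aluminium interface, ΣR_partial = 0.1101 K/W.
T_interface = T_in − Q·ΣR_partial = 199 °C − (1202)(0.1101) = 66.7 °C

T = 66.7 °C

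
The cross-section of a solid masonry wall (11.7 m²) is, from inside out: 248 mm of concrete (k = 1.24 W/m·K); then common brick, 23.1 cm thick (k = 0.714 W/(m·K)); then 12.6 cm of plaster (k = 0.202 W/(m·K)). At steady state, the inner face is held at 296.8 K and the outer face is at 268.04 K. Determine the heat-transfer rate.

Q = 293 W

Treat each layer as a resistance in series:
  R_concrete = L/(kA) = 0.248/(1.24·11.7) = 0.01709 K/W
  R_common brick = L/(kA) = 0.231/(0.714·11.7) = 0.02765 K/W
  R_plaster = L/(kA) = 0.126/(0.202·11.7) = 0.05331 K/W
ΣR = 0.01709 + 0.02765 + 0.05331 = 0.09805 K/W
Q = ΔT/ΣR = (296.8 K − 268.04 K)/0.09805 = 293 W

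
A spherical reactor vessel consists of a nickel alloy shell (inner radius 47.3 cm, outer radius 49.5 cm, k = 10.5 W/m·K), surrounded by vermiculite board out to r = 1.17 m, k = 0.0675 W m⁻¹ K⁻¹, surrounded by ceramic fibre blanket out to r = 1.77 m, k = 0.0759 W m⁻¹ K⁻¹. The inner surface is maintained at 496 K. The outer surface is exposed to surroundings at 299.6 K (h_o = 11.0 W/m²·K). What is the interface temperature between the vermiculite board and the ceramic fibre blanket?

T = 335.4 K

Resistance network (inner→outer):
  R_nickel alloy = (1/0.473 − 1/0.495)/(4πk) = 0.09396/(4π·10.5) = 7.121×10^-4 K/W
  R_vermiculite board = (1/0.495 − 1/1.17)/(4πk) = 1.166/(4π·0.0675) = 1.374 K/W
  R_ceramic fibre blanket = (1/1.17 − 1/1.77)/(4πk) = 0.2897/(4π·0.0759) = 0.3038 K/W
  R_conv,out = 1/(4πr²h) = 1/(4π·1.77²·11.0) = 0.002309 K/W
ΣR = 7.121×10^-4 + 1.374 + 0.3038 + 0.002309 = 1.681 K/W
Q = ΔT/ΣR = (496 K − 299.6 K)/1.681 = 116.8 W
From the inner boundary to the vermiculite board/ceramic fibre blanket interface, ΣR_partial = 1.375 K/W.
T_interface = T_in − Q·ΣR_partial = 496 K − (116.8)(1.375) = 335.4 K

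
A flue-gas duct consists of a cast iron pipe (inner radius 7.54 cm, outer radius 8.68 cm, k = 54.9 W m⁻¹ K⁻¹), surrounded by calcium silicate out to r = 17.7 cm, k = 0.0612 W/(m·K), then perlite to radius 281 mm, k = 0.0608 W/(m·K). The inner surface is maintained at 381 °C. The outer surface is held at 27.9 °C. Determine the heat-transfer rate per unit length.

Q' = 115 W/m

Resistance network (inner→outer):
  R'_cast iron = ln(0.0868/0.0754)/(2πk) = 0.1408/(2π·54.9) = 4.082×10^-4 m·K/W
  R'_calcium silicate = ln(0.177/0.0868)/(2πk) = 0.7125/(2π·0.0612) = 1.853 m·K/W
  R'_perlite = ln(0.281/0.177)/(2πk) = 0.4622/(2π·0.0608) = 1.210 m·K/W
ΣR = 4.082×10^-4 + 1.853 + 1.210 = 3.063 m·K/W
Q' = ΔT/ΣR = (381 °C − 27.9 °C)/3.063 = 115 W/m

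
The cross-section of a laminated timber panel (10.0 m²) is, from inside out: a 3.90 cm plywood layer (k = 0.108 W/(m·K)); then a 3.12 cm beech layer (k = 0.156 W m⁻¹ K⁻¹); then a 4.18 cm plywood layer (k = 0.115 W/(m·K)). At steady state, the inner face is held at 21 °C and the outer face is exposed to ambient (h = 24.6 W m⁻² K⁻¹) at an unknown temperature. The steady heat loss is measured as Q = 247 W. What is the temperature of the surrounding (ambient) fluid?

Sum the resistances:
  R_plywood = L/(kA) = 0.0390/(0.108·10.0) = 0.03611 K/W
  R_beech = L/(kA) = 0.0312/(0.156·10.0) = 0.02000 K/W
  R_plywood = L/(kA) = 0.0418/(0.115·10.0) = 0.03635 K/W
  R_conv,out = 1/(hA) = 1/(24.6·10.0) = 0.004065 K/W
ΣR = 0.09652 K/W
ΔT = Q·ΣR = 247 × 0.09652 = 23.84 K
Heat flows outward, so T_out = T_in − ΔT = 21 − 23.84 = -2.84 °C

T_out = -2.84 °C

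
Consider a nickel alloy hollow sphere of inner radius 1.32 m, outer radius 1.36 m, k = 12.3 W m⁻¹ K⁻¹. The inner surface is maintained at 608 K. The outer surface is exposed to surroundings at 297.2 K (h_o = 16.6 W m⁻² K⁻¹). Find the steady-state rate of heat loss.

Q = 114 kW

Series thermal resistances, inner to outer:
  R_nickel alloy = (1/1.32 − 1/1.36)/(4πk) = 0.02228/(4π·12.3) = 1.442×10^-4 K/W
  R_conv,out = 1/(4πr²h) = 1/(4π·1.36²·16.6) = 0.002592 K/W
ΣR = 1.442×10^-4 + 0.002592 = 0.002736 K/W
Q = ΔT/ΣR = (608 K − 297.2 K)/0.002736 = 1.14×10^5 W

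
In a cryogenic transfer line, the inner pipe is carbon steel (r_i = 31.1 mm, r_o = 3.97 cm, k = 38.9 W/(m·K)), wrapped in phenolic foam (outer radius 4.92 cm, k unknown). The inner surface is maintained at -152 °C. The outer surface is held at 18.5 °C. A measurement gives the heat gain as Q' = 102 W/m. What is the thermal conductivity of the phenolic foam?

k = 0.0204 W/m·K

ΣR = ΔT/Q' = |-152 − 18.5|/102 = 1.672 m·K/W
Known resistances:
  R'_carbon steel = ln(0.0397/0.0311)/(2πk) = 0.2441/(2π·38.9) = 9.989×10^-4 m·K/W
R_phenolic foam = ΣR − ΣR_known = 1.672 − 9.989×10^-4 = 1.671 m·K/W
ln(r₂/r₁)/(2πk) = 1.671 ⇒ k = 0.2145/(2π·1.671) = 0.0204 W/m·K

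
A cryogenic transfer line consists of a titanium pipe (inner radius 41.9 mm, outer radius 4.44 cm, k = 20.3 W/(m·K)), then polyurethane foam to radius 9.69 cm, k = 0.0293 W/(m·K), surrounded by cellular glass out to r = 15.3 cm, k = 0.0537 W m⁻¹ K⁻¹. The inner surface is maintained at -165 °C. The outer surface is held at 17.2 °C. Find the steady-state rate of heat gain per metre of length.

Resistance network (inner→outer):
  R'_titanium = ln(0.0444/0.0419)/(2πk) = 0.05795/(2π·20.3) = 4.544×10^-4 m·K/W
  R'_polyurethane foam = ln(0.0969/0.0444)/(2πk) = 0.7804/(2π·0.0293) = 4.239 m·K/W
  R'_cellular glass = ln(0.153/0.0969)/(2πk) = 0.4568/(2π·0.0537) = 1.354 m·K/W
ΣR = 4.544×10^-4 + 4.239 + 1.354 = 5.593 m·K/W
Q' = ΔT/ΣR = (-165 °C − 17.2 °C)/5.593 = -32.6 W/m
(Negative Q' ⇒ heat flows inward; heat gain = 32.6 W/m.)

Q' = 32.6 W/m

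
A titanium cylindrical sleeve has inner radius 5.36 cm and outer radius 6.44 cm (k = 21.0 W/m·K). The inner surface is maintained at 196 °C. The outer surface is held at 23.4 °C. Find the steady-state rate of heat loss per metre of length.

Q' = 124 kW/m

Q' = 2πk·ΔT/ln(r₂/r₁) = 2π × 21.0 × 172.6 / ln(0.0644/0.0536) = 1.24×10^5 W/m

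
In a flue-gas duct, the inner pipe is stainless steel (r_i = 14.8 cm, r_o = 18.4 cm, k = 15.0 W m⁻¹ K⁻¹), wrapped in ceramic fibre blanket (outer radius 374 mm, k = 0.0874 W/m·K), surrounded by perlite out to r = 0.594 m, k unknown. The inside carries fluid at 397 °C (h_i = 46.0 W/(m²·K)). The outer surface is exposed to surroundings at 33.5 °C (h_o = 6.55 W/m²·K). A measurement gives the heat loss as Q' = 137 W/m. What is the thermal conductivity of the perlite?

ΣR = ΔT/Q' = |397 − 33.5|/137 = 2.653 m·K/W
Known resistances:
  R'_conv,in = 1/(2πr h) = 1/(2π·0.148·46.0) = 0.02338 m·K/W
  R'_stainless steel = ln(0.184/0.148)/(2πk) = 0.2177/(2π·15.0) = 0.002310 m·K/W
  R'_ceramic fibre blanket = ln(0.374/0.184)/(2πk) = 0.7093/(2π·0.0874) = 1.292 m·K/W
  R'_conv,out = 1/(2πr h) = 1/(2π·0.594·6.55) = 0.04091 m·K/W
R_perlite = ΣR − ΣR_known = 2.653 − 1.359 = 1.294 m·K/W
ln(r₂/r₁)/(2πk) = 1.294 ⇒ k = 0.4626/(2π·1.294) = 0.0569 W/m·K

k = 0.0569 W/m·K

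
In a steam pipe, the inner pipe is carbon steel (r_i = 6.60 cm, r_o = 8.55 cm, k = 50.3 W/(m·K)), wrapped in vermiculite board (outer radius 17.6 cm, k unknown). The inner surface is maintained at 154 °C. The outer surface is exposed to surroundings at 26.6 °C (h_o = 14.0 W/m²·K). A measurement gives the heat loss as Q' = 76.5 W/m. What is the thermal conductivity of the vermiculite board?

ΣR = ΔT/Q' = |154 − 26.6|/76.5 = 1.665 m·K/W
Known resistances:
  R'_carbon steel = ln(0.0855/0.0660)/(2πk) = 0.2589/(2π·50.3) = 8.191×10^-4 m·K/W
  R'_conv,out = 1/(2πr h) = 1/(2π·0.176·14.0) = 0.06459 m·K/W
R_vermiculite board = ΣR − ΣR_known = 1.665 − 0.06541 = 1.600 m·K/W
ln(r₂/r₁)/(2πk) = 1.600 ⇒ k = 0.7220/(2π·1.600) = 0.0718 W/m·K

k = 0.0718 W/m·K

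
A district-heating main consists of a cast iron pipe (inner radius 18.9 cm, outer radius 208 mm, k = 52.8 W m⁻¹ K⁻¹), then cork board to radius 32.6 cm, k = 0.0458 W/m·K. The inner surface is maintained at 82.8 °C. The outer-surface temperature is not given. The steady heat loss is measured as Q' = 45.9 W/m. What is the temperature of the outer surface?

T_out = 11.1 °C

Series resistances:
  R'_cast iron = ln(0.208/0.189)/(2πk) = 0.09579/(2π·52.8) = 2.887×10^-4 m·K/W
  R'_cork board = ln(0.326/0.208)/(2πk) = 0.4494/(2π·0.0458) = 1.562 m·K/W
ΣR = 1.562 m·K/W
ΔT = Q'·ΣR = 45.9 × 1.562 = 71.70 K
Heat flows outward, so T_out = T_in − ΔT = 82.8 − 71.70 = 11.1 °C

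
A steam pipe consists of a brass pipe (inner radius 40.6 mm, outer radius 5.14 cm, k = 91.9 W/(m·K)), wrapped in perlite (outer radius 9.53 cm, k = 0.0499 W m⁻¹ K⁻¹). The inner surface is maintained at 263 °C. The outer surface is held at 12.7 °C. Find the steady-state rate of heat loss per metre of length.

Treat each layer as a resistance in series:
  R'_brass = ln(0.0514/0.0406)/(2πk) = 0.2359/(2π·91.9) = 4.085×10^-4 m·K/W
  R'_perlite = ln(0.0953/0.0514)/(2πk) = 0.6174/(2π·0.0499) = 1.969 m·K/W
ΣR = 4.085×10^-4 + 1.969 = 1.969 m·K/W
Q' = ΔT/ΣR = (263 °C − 12.7 °C)/1.969 = 127 W/m

Q' = 127 W/m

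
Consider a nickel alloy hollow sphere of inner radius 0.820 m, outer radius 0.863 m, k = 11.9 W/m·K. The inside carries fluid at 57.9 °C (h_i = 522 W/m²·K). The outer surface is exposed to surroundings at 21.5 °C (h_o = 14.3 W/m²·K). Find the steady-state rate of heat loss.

Q = 4490 W

Resistance network (inner→outer):
  R_conv,in = 1/(4πr²h) = 1/(4π·0.820²·522) = 2.267×10^-4 K/W
  R_nickel alloy = (1/0.820 − 1/0.863)/(4πk) = 0.06076/(4π·11.9) = 4.063×10^-4 K/W
  R_conv,out = 1/(4πr²h) = 1/(4π·0.863²·14.3) = 0.007472 K/W
ΣR = 2.267×10^-4 + 4.063×10^-4 + 0.007472 = 0.008105 K/W
Q = ΔT/ΣR = (57.9 °C − 21.5 °C)/0.008105 = 4490 W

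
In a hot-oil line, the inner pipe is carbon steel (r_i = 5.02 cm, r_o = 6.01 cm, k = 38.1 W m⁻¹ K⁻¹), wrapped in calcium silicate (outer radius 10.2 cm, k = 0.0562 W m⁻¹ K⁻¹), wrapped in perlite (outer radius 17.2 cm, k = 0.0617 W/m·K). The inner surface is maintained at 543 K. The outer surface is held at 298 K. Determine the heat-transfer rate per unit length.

Q' = 86.1 W/m

Series thermal resistances, inner to outer:
  R'_carbon steel = ln(0.0601/0.0502)/(2πk) = 0.1800/(2π·38.1) = 7.519×10^-4 m·K/W
  R'_calcium silicate = ln(0.102/0.0601)/(2πk) = 0.5290/(2π·0.0562) = 1.498 m·K/W
  R'_perlite = ln(0.172/0.102)/(2πk) = 0.5225/(2π·0.0617) = 1.348 m·K/W
ΣR = 7.519×10^-4 + 1.498 + 1.348 = 2.847 m·K/W
Q' = ΔT/ΣR = (543 K − 298 K)/2.847 = 86.1 W/m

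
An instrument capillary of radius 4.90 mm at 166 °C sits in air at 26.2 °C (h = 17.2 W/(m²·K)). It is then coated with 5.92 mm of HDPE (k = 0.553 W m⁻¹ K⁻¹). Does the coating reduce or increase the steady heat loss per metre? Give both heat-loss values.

increases: 74.0 → 129 W/m

Critical radius for a cylinder: r_cr = k/h = 0.0322 m = 3.22 cm.
Outer radius after coating: r₂ = 0.00490 + 0.00592 = 0.01082 m.
Since r₁ < r_cr and r₂ ≤ r_cr, the coating moves toward the maximum at r_cr — heat loss rises.
Bare: R = 1/(2πr₁h) = 1.888 m·K/W; Q = 139.8/1.888 = 74.0 W/m.
Coated: R = R_cond + R_conv = 1.083 m·K/W; Q = 139.8/1.083 = 129 W/m.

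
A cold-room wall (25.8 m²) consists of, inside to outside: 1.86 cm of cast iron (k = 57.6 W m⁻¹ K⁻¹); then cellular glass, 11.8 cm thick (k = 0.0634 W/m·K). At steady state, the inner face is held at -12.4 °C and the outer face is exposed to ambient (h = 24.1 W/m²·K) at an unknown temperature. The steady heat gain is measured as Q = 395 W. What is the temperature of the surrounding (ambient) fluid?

T_out = 16.7 °C

Sum the resistances:
  R_cast iron = L/(kA) = 0.0186/(57.6·25.8) = 1.252×10^-5 K/W
  R_cellular glass = L/(kA) = 0.118/(0.0634·25.8) = 0.07214 K/W
  R_conv,out = 1/(hA) = 1/(24.1·25.8) = 0.001608 K/W
ΣR = 0.07376 K/W
ΔT = Q·ΣR = 395 × 0.07376 = 29.14 K
Heat flows inward, so T_out = T_in + ΔT = -12.4 + 29.14 = 16.7 °C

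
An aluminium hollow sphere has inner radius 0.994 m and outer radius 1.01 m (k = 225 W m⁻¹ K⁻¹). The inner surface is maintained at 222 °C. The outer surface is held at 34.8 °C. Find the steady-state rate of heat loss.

Q = 4πk·ΔT/(1/r₁ − 1/r₂) = 4π × 225 × 187.2 / (1/0.994 − 1/1.01) = 3.32×10^7 W

Q = 3.32×10^7 W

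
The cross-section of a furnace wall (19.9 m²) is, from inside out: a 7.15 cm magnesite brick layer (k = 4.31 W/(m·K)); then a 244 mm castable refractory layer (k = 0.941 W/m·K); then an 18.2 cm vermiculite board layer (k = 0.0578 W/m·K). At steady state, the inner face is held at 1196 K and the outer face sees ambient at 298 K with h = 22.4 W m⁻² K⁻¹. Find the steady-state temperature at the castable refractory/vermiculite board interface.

T = 1125 K

Treat each layer as a resistance in series:
  R_magnesite brick = L/(kA) = 0.0715/(4.31·19.9) = 8.336×10^-4 K/W
  R_castable refractory = L/(kA) = 0.244/(0.941·19.9) = 0.01303 K/W
  R_vermiculite board = L/(kA) = 0.182/(0.0578·19.9) = 0.1582 K/W
  R_conv,out = 1/(hA) = 1/(22.4·19.9) = 0.002243 K/W
ΣR = 8.336×10^-4 + 0.01303 + 0.1582 + 0.002243 = 0.1743 K/W
Q = ΔT/ΣR = (1196 K − 298 K)/0.1743 = 5152 W
From the inner boundary to the castable refractory/vermiculite board interface, ΣR_partial = 0.01386 K/W.
T_interface = T_in − Q·ΣR_partial = 1196 K − (5152)(0.01386) = 1125 K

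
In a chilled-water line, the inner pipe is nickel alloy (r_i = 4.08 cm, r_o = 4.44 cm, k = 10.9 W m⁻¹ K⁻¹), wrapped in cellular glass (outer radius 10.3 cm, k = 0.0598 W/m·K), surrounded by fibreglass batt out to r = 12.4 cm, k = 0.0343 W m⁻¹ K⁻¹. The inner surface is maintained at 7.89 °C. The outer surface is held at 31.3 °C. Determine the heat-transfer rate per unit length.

Resistance network (inner→outer):
  R'_nickel alloy = ln(0.0444/0.0408)/(2πk) = 0.08456/(2π·10.9) = 0.001235 m·K/W
  R'_cellular glass = ln(0.103/0.0444)/(2πk) = 0.8415/(2π·0.0598) = 2.240 m·K/W
  R'_fibreglass batt = ln(0.124/0.103)/(2πk) = 0.1856/(2π·0.0343) = 0.8610 m·K/W
ΣR = 0.001235 + 2.240 + 0.8610 = 3.102 m·K/W
Q' = ΔT/ΣR = (7.89 °C − 31.3 °C)/3.102 = -7.55 W/m
(Negative Q' ⇒ heat flows inward; heat gain = 7.55 W/m.)

Q' = 7.55 W/m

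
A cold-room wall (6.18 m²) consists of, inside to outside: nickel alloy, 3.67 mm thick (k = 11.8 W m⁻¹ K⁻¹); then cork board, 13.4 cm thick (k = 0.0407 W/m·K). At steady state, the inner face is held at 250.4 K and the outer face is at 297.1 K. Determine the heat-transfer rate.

Series thermal resistances, inner to outer:
  R_nickel alloy = L/(kA) = 0.00367/(11.8·6.18) = 5.033×10^-5 K/W
  R_cork board = L/(kA) = 0.134/(0.0407·6.18) = 0.5327 K/W
ΣR = 5.033×10^-5 + 0.5327 = 0.5328 K/W
Q = ΔT/ΣR = (250.4 K − 297.1 K)/0.5328 = -87.7 W
(Negative Q ⇒ heat flows inward; heat gain = 87.7 W.)

Q = 87.7 W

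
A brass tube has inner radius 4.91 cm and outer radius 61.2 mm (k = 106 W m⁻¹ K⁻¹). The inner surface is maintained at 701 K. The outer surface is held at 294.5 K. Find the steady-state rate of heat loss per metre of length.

Q' = 1.23×10^6 W/m

Q' = 2πk·ΔT/ln(r₂/r₁) = 2π × 106 × 406.5 / ln(0.0612/0.0491) = 1.23×10^6 W/m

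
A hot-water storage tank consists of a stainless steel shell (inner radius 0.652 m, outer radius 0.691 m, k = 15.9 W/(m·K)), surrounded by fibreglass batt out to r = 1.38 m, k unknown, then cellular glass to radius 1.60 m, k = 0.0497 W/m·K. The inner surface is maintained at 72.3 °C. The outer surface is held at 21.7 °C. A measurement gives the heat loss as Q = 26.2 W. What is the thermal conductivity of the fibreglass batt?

k = 0.0325 W/m·K

ΣR = ΔT/Q = |72.3 − 21.7|/26.2 = 1.931 K/W
Known resistances:
  R_stainless steel = (1/0.652 − 1/0.691)/(4πk) = 0.08656/(4π·15.9) = 4.332×10^-4 K/W
  R_cellular glass = (1/1.38 − 1/1.60)/(4πk) = 0.09964/(4π·0.0497) = 0.1595 K/W
R_fibreglass batt = ΣR − ΣR_known = 1.931 − 0.1599 = 1.771 K/W
(1/r₁−1/r₂)/(4πk) = 1.771 ⇒ k = 0.7225/(4π·1.771) = 0.0325 W/m·K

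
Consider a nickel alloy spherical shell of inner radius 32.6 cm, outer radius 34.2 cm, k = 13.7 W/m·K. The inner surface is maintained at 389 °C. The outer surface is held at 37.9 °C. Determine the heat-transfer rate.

Q = 4πk·ΔT/(1/r₁ − 1/r₂) = 4π × 13.7 × 351.1 / (1/0.326 − 1/0.342) = 4.21×10^5 W

Q = 421 kW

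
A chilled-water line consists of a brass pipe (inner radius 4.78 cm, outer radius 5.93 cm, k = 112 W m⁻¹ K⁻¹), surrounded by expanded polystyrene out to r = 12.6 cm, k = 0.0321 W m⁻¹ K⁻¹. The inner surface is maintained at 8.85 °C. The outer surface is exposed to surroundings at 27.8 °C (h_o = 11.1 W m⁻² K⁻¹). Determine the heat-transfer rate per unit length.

Series thermal resistances, inner to outer:
  R'_brass = ln(0.0593/0.0478)/(2πk) = 0.2156/(2π·112) = 3.064×10^-4 m·K/W
  R'_expanded polystyrene = ln(0.126/0.0593)/(2πk) = 0.7537/(2π·0.0321) = 3.737 m·K/W
  R'_conv,out = 1/(2πr h) = 1/(2π·0.126·11.1) = 0.1138 m·K/W
ΣR = 3.064×10^-4 + 3.737 + 0.1138 = 3.851 m·K/W
Q' = ΔT/ΣR = (8.85 °C − 27.8 °C)/3.851 = -4.92 W/m
(Negative Q' ⇒ heat flows inward; heat gain = 4.92 W/m.)

Q' = 4.92 W/m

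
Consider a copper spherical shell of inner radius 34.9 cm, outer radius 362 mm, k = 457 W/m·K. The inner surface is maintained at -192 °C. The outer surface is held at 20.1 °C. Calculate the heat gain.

Q = 4πk·ΔT/(1/r₁ − 1/r₂) = 4π × 457 × 212.1 / (1/0.349 − 1/0.362) = 1.18×10^7 W

Q = 1.18×10^7 W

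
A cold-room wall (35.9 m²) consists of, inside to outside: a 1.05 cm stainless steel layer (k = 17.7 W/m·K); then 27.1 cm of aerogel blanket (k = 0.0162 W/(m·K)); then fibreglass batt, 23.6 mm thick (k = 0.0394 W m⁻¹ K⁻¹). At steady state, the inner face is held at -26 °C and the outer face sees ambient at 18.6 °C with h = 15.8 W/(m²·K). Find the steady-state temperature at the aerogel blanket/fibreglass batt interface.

T = 16.9 °C

Series thermal resistances, inner to outer:
  R_stainless steel = L/(kA) = 0.0105/(17.7·35.9) = 1.652×10^-5 K/W
  R_aerogel blanket = L/(kA) = 0.271/(0.0162·35.9) = 0.4660 K/W
  R_fibreglass batt = L/(kA) = 0.0236/(0.0394·35.9) = 0.01668 K/W
  R_conv,out = 1/(hA) = 1/(15.8·35.9) = 0.001763 K/W
ΣR = 1.652×10^-5 + 0.4660 + 0.01668 + 0.001763 = 0.4845 K/W
Q = ΔT/ΣR = (-26 °C − 18.6 °C)/0.4845 = -92.05 W
From the inner boundary to the aerogel blanket/fibreglass batt interface, ΣR_partial = 0.4660 K/W.
T_interface = T_in − Q·ΣR_partial = -26 °C − (-92.05)(0.4660) = 16.9 °C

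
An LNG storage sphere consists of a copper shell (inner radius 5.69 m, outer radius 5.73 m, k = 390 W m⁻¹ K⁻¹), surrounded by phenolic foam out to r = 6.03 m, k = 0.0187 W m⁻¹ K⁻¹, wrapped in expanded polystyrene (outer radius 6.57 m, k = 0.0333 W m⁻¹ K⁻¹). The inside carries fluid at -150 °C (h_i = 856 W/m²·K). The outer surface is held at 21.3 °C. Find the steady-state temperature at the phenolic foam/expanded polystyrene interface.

T = -59.0 °C

Treat each layer as a resistance in series:
  R_conv,in = 1/(4πr²h) = 1/(4π·5.69²·856) = 2.871×10^-6 K/W
  R_copper = (1/5.69 − 1/5.73)/(4πk) = 0.001227/(4π·390) = 2.503×10^-7 K/W
  R_phenolic foam = (1/5.73 − 1/6.03)/(4πk) = 0.008683/(4π·0.0187) = 0.03695 K/W
  R_expanded polystyrene = (1/6.03 − 1/6.57)/(4πk) = 0.01363/(4π·0.0333) = 0.03257 K/W
ΣR = 2.871×10^-6 + 2.503×10^-7 + 0.03695 + 0.03257 = 0.06952 K/W
Q = ΔT/ΣR = (-150 °C − 21.3 °C)/0.06952 = -2464 W
From the inner boundary to the phenolic foam/expanded polystyrene interface, ΣR_partial = 0.03695 K/W.
T_interface = T_in − Q·ΣR_partial = -150 °C − (-2464)(0.03695) = -59.0 °C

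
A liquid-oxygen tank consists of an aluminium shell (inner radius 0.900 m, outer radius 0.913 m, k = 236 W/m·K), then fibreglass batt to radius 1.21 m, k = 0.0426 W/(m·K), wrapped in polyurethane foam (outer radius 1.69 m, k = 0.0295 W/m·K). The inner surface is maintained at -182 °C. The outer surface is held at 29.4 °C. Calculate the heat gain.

Q = 186 W

Series thermal resistances, inner to outer:
  R_aluminium = (1/0.900 − 1/0.913)/(4πk) = 0.01582/(4π·236) = 5.335×10^-6 K/W
  R_fibreglass batt = (1/0.913 − 1/1.21)/(4πk) = 0.2688/(4π·0.0426) = 0.5022 K/W
  R_polyurethane foam = (1/1.21 − 1/1.69)/(4πk) = 0.2347/(4π·0.0295) = 0.6332 K/W
ΣR = 5.335×10^-6 + 0.5022 + 0.6332 = 1.135 K/W
Q = ΔT/ΣR = (-182 °C − 29.4 °C)/1.135 = -186 W
(Negative Q ⇒ heat flows inward; heat gain = 186 W.)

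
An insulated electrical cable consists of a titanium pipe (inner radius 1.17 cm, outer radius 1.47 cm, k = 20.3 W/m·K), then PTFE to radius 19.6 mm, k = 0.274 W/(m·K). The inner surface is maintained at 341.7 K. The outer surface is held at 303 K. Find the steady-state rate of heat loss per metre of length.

Q' = 229 W/m

Resistance network (inner→outer):
  R'_titanium = ln(0.0147/0.0117)/(2πk) = 0.2283/(2π·20.3) = 0.001790 m·K/W
  R'_PTFE = ln(0.0196/0.0147)/(2πk) = 0.2877/(2π·0.274) = 0.1671 m·K/W
ΣR = 0.001790 + 0.1671 = 0.1689 m·K/W
Q' = ΔT/ΣR = (341.7 K − 303 K)/0.1689 = 229 W/m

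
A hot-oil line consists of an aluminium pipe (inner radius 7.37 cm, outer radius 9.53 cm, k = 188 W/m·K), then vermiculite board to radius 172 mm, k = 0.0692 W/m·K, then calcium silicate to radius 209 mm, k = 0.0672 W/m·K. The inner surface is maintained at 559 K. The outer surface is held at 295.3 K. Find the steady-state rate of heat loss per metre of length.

Treat each layer as a resistance in series:
  R'_aluminium = ln(0.0953/0.0737)/(2πk) = 0.2570/(2π·188) = 2.176×10^-4 m·K/W
  R'_vermiculite board = ln(0.172/0.0953)/(2πk) = 0.5905/(2π·0.0692) = 1.358 m·K/W
  R'_calcium silicate = ln(0.209/0.172)/(2πk) = 0.1948/(2π·0.0672) = 0.4615 m·K/W
ΣR = 2.176×10^-4 + 1.358 + 0.4615 = 1.820 m·K/W
Q' = ΔT/ΣR = (559 K − 295.3 K)/1.820 = 145 W/m

Q' = 145 W/m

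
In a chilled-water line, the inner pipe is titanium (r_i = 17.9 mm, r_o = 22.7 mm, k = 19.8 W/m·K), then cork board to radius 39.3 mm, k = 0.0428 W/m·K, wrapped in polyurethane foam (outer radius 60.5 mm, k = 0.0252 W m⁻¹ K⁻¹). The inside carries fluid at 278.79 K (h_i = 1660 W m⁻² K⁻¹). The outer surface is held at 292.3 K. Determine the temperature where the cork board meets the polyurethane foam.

Resistance network (inner→outer):
  R'_conv,in = 1/(2πr h) = 1/(2π·0.0179·1660) = 0.005356 m·K/W
  R'_titanium = ln(0.0227/0.0179)/(2πk) = 0.2376/(2π·19.8) = 0.001910 m·K/W
  R'_cork board = ln(0.0393/0.0227)/(2πk) = 0.5489/(2π·0.0428) = 2.041 m·K/W
  R'_polyurethane foam = ln(0.0605/0.0393)/(2πk) = 0.4314/(2π·0.0252) = 2.725 m·K/W
ΣR = 0.005356 + 0.001910 + 2.041 + 2.725 = 4.773 m·K/W
Q' = ΔT/ΣR = (278.79 K − 292.3 K)/4.773 = -2.831 W/m
From the inner boundary to the cork board/polyurethane foam interface, ΣR_partial = 2.048 m·K/W.
T_interface = T_in − Q'·ΣR_partial = 278.79 K − (-2.831)(2.048) = 284.6 K

T = 284.6 K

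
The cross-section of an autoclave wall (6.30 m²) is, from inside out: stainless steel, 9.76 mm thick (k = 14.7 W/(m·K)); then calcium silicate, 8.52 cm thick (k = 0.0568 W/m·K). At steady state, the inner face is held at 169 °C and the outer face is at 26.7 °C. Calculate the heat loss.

Resistance network (inner→outer):
  R_stainless steel = L/(kA) = 0.00976/(14.7·6.30) = 1.054×10^-4 K/W
  R_calcium silicate = L/(kA) = 0.0852/(0.0568·6.30) = 0.2381 K/W
ΣR = 1.054×10^-4 + 0.2381 = 0.2382 K/W
Q = ΔT/ΣR = (169 °C − 26.7 °C)/0.2382 = 597 W

Q = 597 W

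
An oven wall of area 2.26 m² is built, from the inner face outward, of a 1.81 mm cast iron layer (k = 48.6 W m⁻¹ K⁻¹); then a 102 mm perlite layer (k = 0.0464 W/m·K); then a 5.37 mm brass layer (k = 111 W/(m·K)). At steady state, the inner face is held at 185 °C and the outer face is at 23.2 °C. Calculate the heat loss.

Q = 166 W

Series thermal resistances, inner to outer:
  R_cast iron = L/(kA) = 0.00181/(48.6·2.26) = 1.648×10^-5 K/W
  R_perlite = L/(kA) = 0.102/(0.0464·2.26) = 0.9727 K/W
  R_brass = L/(kA) = 0.00537/(111·2.26) = 2.141×10^-5 K/W
ΣR = 1.648×10^-5 + 0.9727 + 2.141×10^-5 = 0.9727 K/W
Q = ΔT/ΣR = (185 °C − 23.2 °C)/0.9727 = 166 W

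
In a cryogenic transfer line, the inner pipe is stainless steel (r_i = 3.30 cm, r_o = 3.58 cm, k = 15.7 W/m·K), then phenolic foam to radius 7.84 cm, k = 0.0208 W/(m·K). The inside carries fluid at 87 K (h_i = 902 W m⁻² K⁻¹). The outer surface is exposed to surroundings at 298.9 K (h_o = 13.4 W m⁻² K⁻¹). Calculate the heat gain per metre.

Series thermal resistances, inner to outer:
  R'_conv,in = 1/(2πr h) = 1/(2π·0.0330·902) = 0.005347 m·K/W
  R'_stainless steel = ln(0.0358/0.0330)/(2πk) = 0.08144/(2π·15.7) = 8.256×10^-4 m·K/W
  R'_phenolic foam = ln(0.0784/0.0358)/(2πk) = 0.7839/(2π·0.0208) = 5.998 m·K/W
  R'_conv,out = 1/(2πr h) = 1/(2π·0.0784·13.4) = 0.1515 m·K/W
ΣR = 0.005347 + 8.256×10^-4 + 5.998 + 0.1515 = 6.156 m·K/W
Q' = ΔT/ΣR = (87 K − 298.9 K)/6.156 = -34.4 W/m
(Negative Q' ⇒ heat flows inward; heat gain = 34.4 W/m.)

Q' = 34.4 W/m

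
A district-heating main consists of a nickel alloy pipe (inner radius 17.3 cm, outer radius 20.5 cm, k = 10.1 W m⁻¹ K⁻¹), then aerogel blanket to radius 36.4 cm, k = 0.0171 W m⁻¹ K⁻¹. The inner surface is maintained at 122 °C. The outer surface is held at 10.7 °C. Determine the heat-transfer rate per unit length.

Q' = 20.8 W/m

Series thermal resistances, inner to outer:
  R'_nickel alloy = ln(0.205/0.173)/(2πk) = 0.1697/(2π·10.1) = 0.002674 m·K/W
  R'_aerogel blanket = ln(0.364/0.205)/(2πk) = 0.5741/(2π·0.0171) = 5.344 m·K/W
ΣR = 0.002674 + 5.344 = 5.347 m·K/W
Q' = ΔT/ΣR = (122 °C − 10.7 °C)/5.347 = 20.8 W/m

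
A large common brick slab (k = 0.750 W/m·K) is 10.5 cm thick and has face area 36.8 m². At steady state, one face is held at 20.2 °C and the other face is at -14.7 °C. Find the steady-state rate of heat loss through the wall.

Q = kA·ΔT/L = 0.750 × 36.8 × |20.2 °C − -14.7 °C| / 0.105 = 9170 W

Q = 9170 W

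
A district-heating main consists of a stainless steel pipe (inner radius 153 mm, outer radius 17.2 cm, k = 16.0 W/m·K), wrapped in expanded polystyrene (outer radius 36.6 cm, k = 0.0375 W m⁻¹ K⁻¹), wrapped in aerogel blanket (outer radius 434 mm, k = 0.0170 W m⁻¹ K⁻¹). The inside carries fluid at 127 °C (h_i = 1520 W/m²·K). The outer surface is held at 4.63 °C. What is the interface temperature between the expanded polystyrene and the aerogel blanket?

T = 45.3 °C

Series thermal resistances, inner to outer:
  R'_conv,in = 1/(2πr h) = 1/(2π·0.153·1520) = 6.844×10^-4 m·K/W
  R'_stainless steel = ln(0.172/0.153)/(2πk) = 0.1171/(2π·16.0) = 0.001164 m·K/W
  R'_expanded polystyrene = ln(0.366/0.172)/(2πk) = 0.7551/(2π·0.0375) = 3.205 m·K/W
  R'_aerogel blanket = ln(0.434/0.366)/(2πk) = 0.1704/(2π·0.0170) = 1.595 m·K/W
ΣR = 6.844×10^-4 + 0.001164 + 3.205 + 1.595 = 4.802 m·K/W
Q' = ΔT/ΣR = (127 °C − 4.63 °C)/4.802 = 25.48 W/m
From the inner boundary to the expanded polystyrene/aerogel blanket interface, ΣR_partial = 3.207 m·K/W.
T_interface = T_in − Q'·ΣR_partial = 127 °C − (25.48)(3.207) = 45.3 °C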